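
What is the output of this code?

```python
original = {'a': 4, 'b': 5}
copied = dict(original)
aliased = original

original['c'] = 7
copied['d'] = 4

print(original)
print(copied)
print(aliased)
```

Key concept: dict() creates copy, assignment creates alias.
Step by step:
`original = {'a': 4, 'b': 5}` → original = {'a': 4, 'b': 5}
`copied = dict(original)` → copied = {'a': 4, 'b': 5}
`aliased = original` → aliased = {'a': 4, 'b': 5} (same object as original)
`original['c'] = 7` → original = {'a': 4, 'b': 5, 'c': 7} (same object as aliased); aliased = {'a': 4, 'b': 5, 'c': 7} (same object as original)
`copied['d'] = 4` → copied = {'a': 4, 'b': 5, 'd': 4}
`print(original)` → prints {'a': 4, 'b': 5, 'c': 7}
`print(copied)` → prints {'a': 4, 'b': 5, 'd': 4}
`print(aliased)` → prints {'a': 4, 'b': 5, 'c': 7}

Answer:
{'a': 4, 'b': 5, 'c': 7}
{'a': 4, 'b': 5, 'd': 4}
{'a': 4, 'b': 5, 'c': 7}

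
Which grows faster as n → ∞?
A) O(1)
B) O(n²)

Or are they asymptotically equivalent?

O(1) vs O(n²): Higher order terms dominate.

Answer: B) O(n²) grows faster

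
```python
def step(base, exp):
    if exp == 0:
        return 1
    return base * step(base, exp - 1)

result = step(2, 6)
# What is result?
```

step(2, 6) = 2 * 2 * 2 * 2 * 2 * 2 = 64

Answer: 64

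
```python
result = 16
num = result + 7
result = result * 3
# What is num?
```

Trace:
`result = 16` → result = 16
`num = result + 7` → num = 23
`result = result * 3` → result = 48
So num = 23

Answer: 23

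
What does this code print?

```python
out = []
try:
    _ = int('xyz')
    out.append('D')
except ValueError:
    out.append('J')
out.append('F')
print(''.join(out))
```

Execution trace: 'J' (except ValueError) → 'F' (after the try/except). Output: JF

Answer: JF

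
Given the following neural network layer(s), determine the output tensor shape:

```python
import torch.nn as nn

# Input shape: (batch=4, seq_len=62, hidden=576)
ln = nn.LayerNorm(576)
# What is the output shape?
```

Input: (4, 62, 576) -> Output: (4, 62, 576)

Answer: (4, 62, 576)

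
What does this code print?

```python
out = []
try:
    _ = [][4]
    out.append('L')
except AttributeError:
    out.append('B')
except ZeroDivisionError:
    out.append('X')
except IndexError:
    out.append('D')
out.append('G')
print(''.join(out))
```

Execution trace: 'D' (except IndexError) → 'G' (after the try/except). Output: DG

Answer: DG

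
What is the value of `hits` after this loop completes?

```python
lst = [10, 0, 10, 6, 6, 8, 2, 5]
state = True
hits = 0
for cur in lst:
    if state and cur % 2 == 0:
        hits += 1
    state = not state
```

Count even values at even positions
`hits` takes the values: 0 → 1 → 2 → 3 → 4

Answer: 4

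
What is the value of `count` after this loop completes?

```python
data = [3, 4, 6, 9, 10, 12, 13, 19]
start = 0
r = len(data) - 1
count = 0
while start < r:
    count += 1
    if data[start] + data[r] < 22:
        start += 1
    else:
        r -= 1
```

Steps to find pair summing to 22
`count` takes the values: 0 → 1 → 2 → 3 → 4 → 5 → 6 → 7

Answer: 7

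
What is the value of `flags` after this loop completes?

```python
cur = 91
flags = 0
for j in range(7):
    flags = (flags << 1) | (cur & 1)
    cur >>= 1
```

Reverse lowest 7 bits of 91
`flags` takes the values: 0 → 1 → 3 → 6 → 13 → 27 → 54 → 109

Answer: 109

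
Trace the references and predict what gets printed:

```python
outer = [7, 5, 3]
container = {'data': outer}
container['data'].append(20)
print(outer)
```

Key concept: dict holds reference to list.
Step by step:
`outer = [7, 5, 3]` → outer = [7, 5, 3]
`container = {'data': outer}` → container = {'data': [7, 5, 3]}
`container['data'].append(20)` → outer = [7, 5, 3, 20]; container = {'data': [7, 5, 3, 20]}
`print(outer)` → prints [7, 5, 3, 20]

Answer: [7, 5, 3, 20]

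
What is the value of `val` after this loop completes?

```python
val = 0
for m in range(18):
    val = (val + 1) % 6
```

Increment mod 6, 18 times = 0
`val` takes the values: 0 → 1 → 2 → 3 → 4 → 5 → 0 → 1 → 2 → 3 → 4 → 5 → 0 → 1 → 2 → 3 → 4 → 5 → 0

Answer: 0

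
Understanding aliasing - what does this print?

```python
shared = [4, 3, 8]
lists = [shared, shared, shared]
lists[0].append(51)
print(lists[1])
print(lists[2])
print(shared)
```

Key concept: list of same reference.
Step by step:
`shared = [4, 3, 8]` → shared = [4, 3, 8]
`lists = [shared, shared, shared]` → lists = [[4, 3, 8], [4, 3, 8], [4, 3, 8]]
`lists[0].append(51)` → shared = [4, 3, 8, 51]; lists = [[4, 3, 8, 51], [4, 3, 8, 51], [4, 3, 8, 51]]
`print(lists[1])` → prints [4, 3, 8, 51]
`print(lists[2])` → prints [4, 3, 8, 51]
`print(shared)` → prints [4, 3, 8, 51]

Answer:
[4, 3, 8, 51]
[4, 3, 8, 51]
[4, 3, 8, 51]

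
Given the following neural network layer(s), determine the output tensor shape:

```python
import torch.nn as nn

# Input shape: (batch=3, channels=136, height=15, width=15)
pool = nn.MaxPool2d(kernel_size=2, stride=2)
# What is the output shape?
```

Input: (3, 136, 15, 15) -> Output: (3, 136, 7, 7)

Answer: (3, 136, 7, 7)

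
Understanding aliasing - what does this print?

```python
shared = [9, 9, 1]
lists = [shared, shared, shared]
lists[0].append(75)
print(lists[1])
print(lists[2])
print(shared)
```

Key concept: list of same reference.
Step by step:
`shared = [9, 9, 1]` → shared = [9, 9, 1]
`lists = [shared, shared, shared]` → lists = [[9, 9, 1], [9, 9, 1], [9, 9, 1]]
`lists[0].append(75)` → shared = [9, 9, 1, 75]; lists = [[9, 9, 1, 75], [9, 9, 1, 75], [9, 9, 1, 75]]
`print(lists[1])` → prints [9, 9, 1, 75]
`print(lists[2])` → prints [9, 9, 1, 75]
`print(shared)` → prints [9, 9, 1, 75]

Answer:
[9, 9, 1, 75]
[9, 9, 1, 75]
[9, 9, 1, 75]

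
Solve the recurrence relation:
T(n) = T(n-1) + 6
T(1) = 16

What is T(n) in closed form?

Unrolling: T(n) = T(1) + 6·(n-1) = 16 + 6(n-1) = 6n + 10.

Answer: T(n) = 6n + 10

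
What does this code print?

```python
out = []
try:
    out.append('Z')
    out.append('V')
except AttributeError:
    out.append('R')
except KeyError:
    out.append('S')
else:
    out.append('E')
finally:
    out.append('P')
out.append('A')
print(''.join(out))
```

Execution trace: 'Z' (try body) → 'V' (try body, no exception) → 'E' (else) → 'P' (finally) → 'A' (after the try/except). Output: ZVEPA

Answer: ZVEPA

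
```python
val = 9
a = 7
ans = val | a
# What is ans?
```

Trace:
`val = 9` → val = 9
`a = 7` → a = 7
`ans = val | a` → ans = 15
So ans = 15

Answer: 15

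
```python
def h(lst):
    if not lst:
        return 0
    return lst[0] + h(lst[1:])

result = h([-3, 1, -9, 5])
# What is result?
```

(-3) + 1 + (-9) + 5 + 0 = -6

Answer: -6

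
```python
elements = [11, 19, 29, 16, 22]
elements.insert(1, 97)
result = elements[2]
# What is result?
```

Trace:
`elements = [11, 19, 29, 16, 22]` → elements = [11, 19, 29, 16, 22]
`elements.insert(1, 97)` → elements = [11, 97, 19, 29, 16, 22]
`result = elements[2]` → result = 19
So result = 19

Answer: 19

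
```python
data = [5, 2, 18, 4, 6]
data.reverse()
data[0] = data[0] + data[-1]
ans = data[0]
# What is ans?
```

Trace:
`data = [5, 2, 18, 4, 6]` → data = [5, 2, 18, 4, 6]
`data.reverse()` → data = [6, 4, 18, 2, 5]
`data[0] = data[0] + data[-1]` → data = [11, 4, 18, 2, 5]
`ans = data[0]` → ans = 11
So ans = 11

Answer: 11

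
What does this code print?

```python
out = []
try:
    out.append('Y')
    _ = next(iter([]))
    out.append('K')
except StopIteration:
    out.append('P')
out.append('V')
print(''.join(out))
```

Execution trace: 'Y' (try body) → 'P' (except StopIteration) → 'V' (after the try/except). Output: YPV

Answer: YPV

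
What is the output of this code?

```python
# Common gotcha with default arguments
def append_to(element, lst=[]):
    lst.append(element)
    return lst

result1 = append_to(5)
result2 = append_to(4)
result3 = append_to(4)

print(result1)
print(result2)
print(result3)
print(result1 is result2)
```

Key concept: mutable default argument gotcha.
Step by step:
`result1 = append_to(5)` → result1 = [5]
`result2 = append_to(4)` → result1 = [5, 4] (same object as result2); result2 = [5, 4] (same object as result1)
`result3 = append_to(4)` → result1 = [5, 4, 4] (same object as result2, result3); result2 = [5, 4, 4] (same object as result1, result3); result3 = [5, 4, 4] (same object as result1, result2)
`print(result1)` → prints [5, 4, 4]
`print(result2)` → prints [5, 4, 4]
`print(result3)` → prints [5, 4, 4]
`print(result1 is result2)` → prints True

Answer:
[5, 4, 4]
[5, 4, 4]
[5, 4, 4]
True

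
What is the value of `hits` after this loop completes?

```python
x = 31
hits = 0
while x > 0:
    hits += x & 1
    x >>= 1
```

Count set bits in 31 (binary: 0b11111)
`hits` takes the values: 0 → 1 → 2 → 3 → 4 → 5

Answer: 5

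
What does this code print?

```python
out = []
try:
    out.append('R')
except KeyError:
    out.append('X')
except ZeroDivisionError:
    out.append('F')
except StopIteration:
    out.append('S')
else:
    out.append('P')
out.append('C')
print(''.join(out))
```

Execution trace: 'R' (try body, no exception) → 'P' (else) → 'C' (after the try/except). Output: RPC

Answer: RPC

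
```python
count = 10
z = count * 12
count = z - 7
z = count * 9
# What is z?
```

Trace:
`count = 10` → count = 10
`z = count * 12` → z = 120
`count = z - 7` → count = 113
`z = count * 9` → z = 1017
So z = 1017

Answer: 1017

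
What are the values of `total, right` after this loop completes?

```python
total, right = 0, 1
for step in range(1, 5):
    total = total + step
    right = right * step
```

Sum and factorial of 1 to 4
`total, right` takes the values: (0, 1) → (1, 1) → (3, 1) → (3, 2) → (6, 2) → (6, 6) → (10, 6) → (10, 24)

Answer: 10, 24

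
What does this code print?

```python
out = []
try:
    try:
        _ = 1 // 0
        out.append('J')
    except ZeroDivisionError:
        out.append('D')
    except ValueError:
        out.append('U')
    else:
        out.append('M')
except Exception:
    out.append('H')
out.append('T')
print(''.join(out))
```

Execution trace: 'D' (inner except ZeroDivisionError) → 'T' (after the try/except). Output: DT

Answer: DT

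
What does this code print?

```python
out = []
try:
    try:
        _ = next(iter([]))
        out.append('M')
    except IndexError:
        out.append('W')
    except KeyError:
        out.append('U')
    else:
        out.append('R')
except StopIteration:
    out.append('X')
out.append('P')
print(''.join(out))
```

Execution trace: 'X' (outer except StopIteration) → 'P' (after the try/except). Output: XP

Answer: XP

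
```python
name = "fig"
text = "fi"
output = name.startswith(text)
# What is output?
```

Trace:
`name = "fig"` → name = 'fig'
`text = "fi"` → text = 'fi'
`output = name.startswith(text)` → output = True
So output = True

Answer: True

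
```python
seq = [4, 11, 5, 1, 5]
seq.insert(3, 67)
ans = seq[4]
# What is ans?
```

Trace:
`seq = [4, 11, 5, 1, 5]` → seq = [4, 11, 5, 1, 5]
`seq.insert(3, 67)` → seq = [4, 11, 5, 67, 1, 5]
`ans = seq[4]` → ans = 1
So ans = 1

Answer: 1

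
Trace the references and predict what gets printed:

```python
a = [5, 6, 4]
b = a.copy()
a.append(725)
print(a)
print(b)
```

Key concept: list.copy() creates independent copy.
Step by step:
`a = [5, 6, 4]` → a = [5, 6, 4]
`b = a.copy()` → b = [5, 6, 4]
`a.append(725)` → a = [5, 6, 4, 725]
`print(a)` → prints [5, 6, 4, 725]
`print(b)` → prints [5, 6, 4]

Answer:
[5, 6, 4, 725]
[5, 6, 4]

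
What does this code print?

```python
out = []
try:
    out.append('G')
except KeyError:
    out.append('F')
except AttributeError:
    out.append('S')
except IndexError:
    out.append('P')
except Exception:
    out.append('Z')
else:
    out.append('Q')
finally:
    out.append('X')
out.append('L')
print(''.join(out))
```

Execution trace: 'G' (try body, no exception) → 'Q' (else) → 'X' (finally) → 'L' (after the try/except). Output: GQXL

Answer: GQXL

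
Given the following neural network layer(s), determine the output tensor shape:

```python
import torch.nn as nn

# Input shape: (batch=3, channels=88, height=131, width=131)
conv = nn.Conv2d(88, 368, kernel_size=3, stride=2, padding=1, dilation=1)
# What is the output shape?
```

Input: (3, 88, 131, 131) -> Output: (3, 368, 66, 66)

Answer: (3, 368, 66, 66)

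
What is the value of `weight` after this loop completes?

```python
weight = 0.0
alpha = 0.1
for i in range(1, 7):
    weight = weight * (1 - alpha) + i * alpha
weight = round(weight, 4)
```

Moving average with lr=0.1
`weight` takes the values: 0.0 → 0.1 → 0.29 → 0.561 → 0.9049 → 1.31441 → 1.782969 → 1.783

Answer: 1.783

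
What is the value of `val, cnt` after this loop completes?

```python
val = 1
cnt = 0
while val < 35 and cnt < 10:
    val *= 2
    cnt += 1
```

Double until >= 35 or 10 iterations
`val, cnt` takes the values: (1, 0) → (2, 0) → (2, 1) → (4, 1) → (4, 2) → (8, 2) → (8, 3) → (16, 3) → (16, 4) → (32, 4) → (32, 5) → (64, 5) → (64, 6)

Answer: 64, 6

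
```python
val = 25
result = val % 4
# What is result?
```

Trace:
`val = 25` → val = 25
`result = val % 4` → result = 1
So result = 1

Answer: 1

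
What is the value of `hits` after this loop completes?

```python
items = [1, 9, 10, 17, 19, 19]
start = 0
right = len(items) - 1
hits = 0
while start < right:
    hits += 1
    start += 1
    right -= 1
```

Iterations until pointers meet (list length 6)
`hits` takes the values: 0 → 1 → 2 → 3

Answer: 3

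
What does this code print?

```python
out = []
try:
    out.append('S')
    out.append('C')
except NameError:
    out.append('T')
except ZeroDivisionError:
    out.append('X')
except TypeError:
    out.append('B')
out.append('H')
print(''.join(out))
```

Execution trace: 'S' (try body) → 'C' (try body, no exception) → 'H' (after the try/except). Output: SCH

Answer: SCH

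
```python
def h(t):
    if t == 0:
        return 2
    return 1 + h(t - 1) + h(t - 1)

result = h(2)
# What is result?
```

h(t) = 1 + 2·h(t-1), h(0)=2. Closed form: (2+1)·2^2 - 1 = 11.

Answer: 11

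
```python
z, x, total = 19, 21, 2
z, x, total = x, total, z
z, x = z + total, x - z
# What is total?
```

Trace:
`z, x, total = 19, 21, 2` → z = 19; x = 21; total = 2
`z, x, total = x, total, z` → z = 21; x = 2; total = 19
`z, x = z + total, x - z` → z = 40; x = -19
So total = 19

Answer: 19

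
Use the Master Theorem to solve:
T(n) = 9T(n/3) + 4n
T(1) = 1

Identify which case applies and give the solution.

a=9, b=3, f(n)=4n. log_3(9) = 2. Since c=1 < 2, Case 1 applies: T(n) = Θ(n^log_b(a)) = O(n^2).

Answer: O(n^2) - Case 1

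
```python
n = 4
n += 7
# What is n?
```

Trace:
`n = 4` → n = 4
`n += 7` → n = 11
So n = 11

Answer: 11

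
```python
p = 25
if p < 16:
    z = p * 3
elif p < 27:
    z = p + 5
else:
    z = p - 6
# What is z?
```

Trace:
`p = 25` → p = 25
`if p < 16: ...` → p < 16 is False, p < 27 is True → z = 30
So z = 30

Answer: 30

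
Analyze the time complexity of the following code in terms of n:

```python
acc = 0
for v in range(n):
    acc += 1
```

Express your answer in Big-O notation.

Each loop level contributes: n. Multiplying the contributions gives O(n).

Answer: O(n)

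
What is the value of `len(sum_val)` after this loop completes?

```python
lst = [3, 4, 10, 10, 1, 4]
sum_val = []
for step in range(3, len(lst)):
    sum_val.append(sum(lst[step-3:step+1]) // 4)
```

Number of 4-element averages
`sum_val` takes the values: [] → [6] → [6, 6] → [6, 6, 6]
So `len(sum_val)` = 3

Answer: 3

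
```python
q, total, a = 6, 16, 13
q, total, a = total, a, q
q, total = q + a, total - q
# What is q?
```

Trace:
`q, total, a = 6, 16, 13` → q = 6; total = 16; a = 13
`q, total, a = total, a, q` → q = 16; total = 13; a = 6
`q, total = q + a, total - q` → q = 22; total = -3
So q = 22

Answer: 22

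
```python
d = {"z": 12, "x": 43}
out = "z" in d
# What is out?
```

Trace:
`d = {"z": 12, "x": 43}` → d = {'z': 12, 'x': 43}
`out = "z" in d` → out = True
So out = True

Answer: True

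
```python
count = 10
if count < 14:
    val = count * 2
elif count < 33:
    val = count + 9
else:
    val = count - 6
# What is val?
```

Trace:
`count = 10` → count = 10
`if count < 14: ...` → count < 14 is True → val = 20
So val = 20

Answer: 20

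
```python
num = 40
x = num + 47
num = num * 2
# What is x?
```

Trace:
`num = 40` → num = 40
`x = num + 47` → x = 87
`num = num * 2` → num = 80
So x = 87

Answer: 87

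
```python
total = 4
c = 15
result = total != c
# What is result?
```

Trace:
`total = 4` → total = 4
`c = 15` → c = 15
`result = total != c` → result = True
So result = True

Answer: True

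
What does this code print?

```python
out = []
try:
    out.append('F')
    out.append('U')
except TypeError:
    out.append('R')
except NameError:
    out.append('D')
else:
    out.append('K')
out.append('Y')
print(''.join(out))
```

Execution trace: 'F' (try body) → 'U' (try body, no exception) → 'K' (else) → 'Y' (after the try/except). Output: FUKY

Answer: FUKY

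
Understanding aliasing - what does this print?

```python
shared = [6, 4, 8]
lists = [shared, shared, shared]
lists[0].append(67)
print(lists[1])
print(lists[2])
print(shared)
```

Key concept: list of same reference.
Step by step:
`shared = [6, 4, 8]` → shared = [6, 4, 8]
`lists = [shared, shared, shared]` → lists = [[6, 4, 8], [6, 4, 8], [6, 4, 8]]
`lists[0].append(67)` → shared = [6, 4, 8, 67]; lists = [[6, 4, 8, 67], [6, 4, 8, 67], [6, 4, 8, 67]]
`print(lists[1])` → prints [6, 4, 8, 67]
`print(lists[2])` → prints [6, 4, 8, 67]
`print(shared)` → prints [6, 4, 8, 67]

Answer:
[6, 4, 8, 67]
[6, 4, 8, 67]
[6, 4, 8, 67]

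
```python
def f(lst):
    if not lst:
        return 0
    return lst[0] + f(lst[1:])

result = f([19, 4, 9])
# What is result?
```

19 + 4 + 9 + 0 = 32

Answer: 32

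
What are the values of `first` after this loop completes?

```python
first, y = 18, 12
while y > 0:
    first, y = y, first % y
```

GCD of 18 and 12
`first` takes the values: 18 → 12 → 6

Answer: 6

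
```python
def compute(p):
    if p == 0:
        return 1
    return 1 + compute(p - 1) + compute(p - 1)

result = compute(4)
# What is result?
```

compute(p) = 1 + 2·compute(p-1), compute(0)=1. Closed form: (1+1)·2^4 - 1 = 31.

Answer: 31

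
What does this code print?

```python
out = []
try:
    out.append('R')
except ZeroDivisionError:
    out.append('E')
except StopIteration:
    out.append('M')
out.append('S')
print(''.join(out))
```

Execution trace: 'R' (try body, no exception) → 'S' (after the try/except). Output: RS

Answer: RS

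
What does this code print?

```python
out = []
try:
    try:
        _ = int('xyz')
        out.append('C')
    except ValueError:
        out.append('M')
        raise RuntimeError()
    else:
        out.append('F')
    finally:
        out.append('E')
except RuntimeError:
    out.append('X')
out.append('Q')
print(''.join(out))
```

Execution trace: 'M' (inner except ValueError) → 'E' (inner finally) → 'X' (outer except RuntimeError) → 'Q' (after the try/except). Output: MEXQ

Answer: MEXQ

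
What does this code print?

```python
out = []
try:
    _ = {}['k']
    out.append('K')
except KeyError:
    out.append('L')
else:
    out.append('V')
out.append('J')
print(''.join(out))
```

Execution trace: 'L' (except KeyError) → 'J' (after the try/except). Output: LJ

Answer: LJ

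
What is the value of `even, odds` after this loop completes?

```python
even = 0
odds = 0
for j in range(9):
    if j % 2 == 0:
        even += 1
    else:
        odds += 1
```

Count evens and odds in range(9)
`even, odds` takes the values: (0, 0) → (1, 0) → (1, 1) → (2, 1) → (2, 2) → (3, 2) → (3, 3) → (4, 3) → (4, 4) → (5, 4)

Answer: 5, 4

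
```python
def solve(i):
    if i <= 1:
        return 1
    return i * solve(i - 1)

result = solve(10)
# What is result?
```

solve(10) = 10 * 9 * 8 * 7 * 6 * 5 * 4 * 3 * 2 * 1 = 3628800

Answer: 3628800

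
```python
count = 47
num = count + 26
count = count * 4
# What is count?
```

Trace:
`count = 47` → count = 47
`num = count + 26` → num = 73
`count = count * 4` → count = 188
So count = 188

Answer: 188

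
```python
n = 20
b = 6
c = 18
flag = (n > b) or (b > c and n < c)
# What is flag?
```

Trace:
`n = 20` → n = 20
`b = 6` → b = 6
`c = 18` → c = 18
`flag = (n > b) or (b > c and n < c)` → flag = True
So flag = True

Answer: True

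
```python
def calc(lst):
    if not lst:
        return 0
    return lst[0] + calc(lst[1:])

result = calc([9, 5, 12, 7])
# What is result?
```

9 + 5 + 12 + 7 + 0 = 33

Answer: 33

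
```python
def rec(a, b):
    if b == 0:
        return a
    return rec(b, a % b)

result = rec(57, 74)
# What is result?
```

rec(57, 74) -> rec(74, 57) -> rec(57, 17) -> rec(17, 6) -> rec(6, 5) -> rec(5, 1) -> rec(1, 0) -> 1

Answer: 1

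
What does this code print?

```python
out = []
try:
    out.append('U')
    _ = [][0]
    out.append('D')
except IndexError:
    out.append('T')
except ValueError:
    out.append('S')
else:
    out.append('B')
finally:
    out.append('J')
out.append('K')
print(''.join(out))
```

Execution trace: 'U' (try body) → 'T' (except IndexError) → 'J' (finally) → 'K' (after the try/except). Output: UTJK

Answer: UTJK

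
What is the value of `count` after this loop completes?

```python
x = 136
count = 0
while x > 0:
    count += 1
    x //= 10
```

Count digits by repeated division by 10
`count` takes the values: 0 → 1 → 2 → 3

Answer: 3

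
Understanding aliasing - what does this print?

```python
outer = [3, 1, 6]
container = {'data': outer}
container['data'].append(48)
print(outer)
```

Key concept: dict holds reference to list.
Step by step:
`outer = [3, 1, 6]` → outer = [3, 1, 6]
`container = {'data': outer}` → container = {'data': [3, 1, 6]}
`container['data'].append(48)` → outer = [3, 1, 6, 48]; container = {'data': [3, 1, 6, 48]}
`print(outer)` → prints [3, 1, 6, 48]

Answer: [3, 1, 6, 48]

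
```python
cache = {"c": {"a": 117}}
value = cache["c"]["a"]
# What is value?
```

Trace:
`cache = {"c": {"a": 117}}` → cache = {'c': {'a': 117}}
`value = cache["c"]["a"]` → value = 117
So value = 117

Answer: 117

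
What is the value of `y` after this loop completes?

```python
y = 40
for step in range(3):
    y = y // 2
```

Halve 3 times: 40 // 2^3 = 5
`y` takes the values: 40 → 20 → 10 → 5

Answer: 5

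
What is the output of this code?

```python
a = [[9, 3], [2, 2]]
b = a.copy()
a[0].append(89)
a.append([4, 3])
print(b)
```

Key concept: shallow copy with nested lists.
Step by step:
`a = [[9, 3], [2, 2]]` → a = [[9, 3], [2, 2]]
`b = a.copy()` → b = [[9, 3], [2, 2]]
`a[0].append(89)` → a = [[9, 3, 89], [2, 2]]; b = [[9, 3, 89], [2, 2]]
`a.append([4, 3])` → a = [[9, 3, 89], [2, 2], [4, 3]]
`print(b)` → prints [[9, 3, 89], [2, 2]]

Answer: [[9, 3, 89], [2, 2]]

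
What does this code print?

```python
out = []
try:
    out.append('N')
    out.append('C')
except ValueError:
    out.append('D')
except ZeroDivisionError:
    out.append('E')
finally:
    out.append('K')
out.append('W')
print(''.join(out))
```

Execution trace: 'N' (try body) → 'C' (try body, no exception) → 'K' (finally) → 'W' (after the try/except). Output: NCKW

Answer: NCKW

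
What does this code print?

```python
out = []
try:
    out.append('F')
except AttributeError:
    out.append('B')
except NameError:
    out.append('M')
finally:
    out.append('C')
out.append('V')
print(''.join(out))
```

Execution trace: 'F' (try body, no exception) → 'C' (finally) → 'V' (after the try/except). Output: FCV

Answer: FCV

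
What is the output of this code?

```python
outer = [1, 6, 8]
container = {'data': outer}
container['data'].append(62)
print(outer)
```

Key concept: dict holds reference to list.
Step by step:
`outer = [1, 6, 8]` → outer = [1, 6, 8]
`container = {'data': outer}` → container = {'data': [1, 6, 8]}
`container['data'].append(62)` → outer = [1, 6, 8, 62]; container = {'data': [1, 6, 8, 62]}
`print(outer)` → prints [1, 6, 8, 62]

Answer: [1, 6, 8, 62]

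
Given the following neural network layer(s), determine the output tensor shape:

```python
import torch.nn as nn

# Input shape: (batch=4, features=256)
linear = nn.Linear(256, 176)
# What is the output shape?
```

Input: (4, 256) -> Output: (4, 176)

Answer: (4, 176)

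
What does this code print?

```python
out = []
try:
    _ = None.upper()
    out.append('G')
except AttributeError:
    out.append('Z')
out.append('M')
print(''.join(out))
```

Execution trace: 'Z' (except AttributeError) → 'M' (after the try/except). Output: ZM

Answer: ZM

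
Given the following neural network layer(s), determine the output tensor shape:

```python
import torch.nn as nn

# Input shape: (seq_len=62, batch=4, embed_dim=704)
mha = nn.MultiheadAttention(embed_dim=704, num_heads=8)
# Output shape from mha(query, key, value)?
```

Input: (62, 4, 704) -> Output: (62, 4, 704)

Answer: (62, 4, 704)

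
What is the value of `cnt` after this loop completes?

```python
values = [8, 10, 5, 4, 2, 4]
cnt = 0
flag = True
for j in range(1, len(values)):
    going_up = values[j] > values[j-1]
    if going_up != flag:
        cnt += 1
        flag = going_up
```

Count direction changes in [8, 10, 5, 4, 2, 4]
`cnt` takes the values: 0 → 1 → 2

Answer: 2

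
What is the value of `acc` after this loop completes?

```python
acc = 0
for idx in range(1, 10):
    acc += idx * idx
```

Sum of squares 1² to 9² = 285
`acc` takes the values: 0 → 1 → 5 → 14 → 30 → 55 → 91 → 140 → 204 → 285

Answer: 285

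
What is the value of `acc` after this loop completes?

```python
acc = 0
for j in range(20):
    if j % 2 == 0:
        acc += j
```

Sum of even numbers 0 to 19
`acc` takes the values: 0 → 2 → 6 → 12 → 20 → 30 → 42 → 56 → 72 → 90

Answer: 90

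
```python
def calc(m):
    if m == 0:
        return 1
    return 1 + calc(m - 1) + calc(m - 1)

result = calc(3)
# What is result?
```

calc(m) = 1 + 2·calc(m-1), calc(0)=1. Closed form: (1+1)·2^3 - 1 = 15.

Answer: 15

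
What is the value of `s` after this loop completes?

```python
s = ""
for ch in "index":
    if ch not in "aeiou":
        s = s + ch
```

Remove vowels from 'index'
`s` takes the values: "" → "n" → "nd" → "ndx"

Answer: "ndx"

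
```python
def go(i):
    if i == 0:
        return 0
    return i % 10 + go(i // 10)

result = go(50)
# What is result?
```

Sum of digits of 50: 0 + 5 = 5

Answer: 5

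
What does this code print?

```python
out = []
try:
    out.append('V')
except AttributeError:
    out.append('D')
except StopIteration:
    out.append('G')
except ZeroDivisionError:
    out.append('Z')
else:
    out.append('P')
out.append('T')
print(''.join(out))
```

Execution trace: 'V' (try body, no exception) → 'P' (else) → 'T' (after the try/except). Output: VPT

Answer: VPT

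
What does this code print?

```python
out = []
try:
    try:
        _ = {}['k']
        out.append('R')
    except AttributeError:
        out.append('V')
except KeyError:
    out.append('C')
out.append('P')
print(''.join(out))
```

Execution trace: 'C' (outer except KeyError) → 'P' (after the try/except). Output: CP

Answer: CP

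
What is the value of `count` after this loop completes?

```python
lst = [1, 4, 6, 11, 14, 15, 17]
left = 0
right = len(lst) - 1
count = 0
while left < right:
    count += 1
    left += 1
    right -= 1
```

Iterations until pointers meet (list length 7)
`count` takes the values: 0 → 1 → 2 → 3

Answer: 3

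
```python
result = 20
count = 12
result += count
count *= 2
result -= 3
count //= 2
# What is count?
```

Trace:
`result = 20` → result = 20
`count = 12` → count = 12
`result += count` → result = 32
`count *= 2` → count = 24
`result -= 3` → result = 29
`count //= 2` → count = 12
So count = 12

Answer: 12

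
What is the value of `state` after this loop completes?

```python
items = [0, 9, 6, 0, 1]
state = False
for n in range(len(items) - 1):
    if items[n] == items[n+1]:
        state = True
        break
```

Check consecutive duplicates in [0, 9, 6, 0, 1]
`state` takes the values: False

Answer: False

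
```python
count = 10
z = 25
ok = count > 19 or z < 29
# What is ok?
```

Trace:
`count = 10` → count = 10
`z = 25` → z = 25
`ok = count > 19 or z < 29` → ok = True
So ok = True

Answer: True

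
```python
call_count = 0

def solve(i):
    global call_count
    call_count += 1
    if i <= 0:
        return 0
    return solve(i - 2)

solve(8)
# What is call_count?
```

Linear recursion stepping by 2: 5 calls from i=8 down to ≤0.

Answer: 5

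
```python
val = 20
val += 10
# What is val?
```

Trace:
`val = 20` → val = 20
`val += 10` → val = 30
So val = 30

Answer: 30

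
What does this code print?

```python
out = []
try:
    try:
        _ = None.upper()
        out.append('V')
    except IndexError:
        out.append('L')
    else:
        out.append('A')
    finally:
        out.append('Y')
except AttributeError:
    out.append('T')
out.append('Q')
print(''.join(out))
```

Execution trace: 'Y' (finally) → 'T' (outer except AttributeError) → 'Q' (after the try/except). Output: YTQ

Answer: YTQ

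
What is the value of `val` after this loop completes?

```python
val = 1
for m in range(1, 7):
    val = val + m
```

Start at 1, add 1 through 6
`val` takes the values: 1 → 2 → 4 → 7 → 11 → 16 → 22

Answer: 22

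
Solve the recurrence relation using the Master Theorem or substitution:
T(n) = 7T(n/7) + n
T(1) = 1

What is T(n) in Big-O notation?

By Master Theorem: a=7, b=7, f(n)=n. Since log_7(7) = 1 and f(n) = Θ(n^1), Case 2 applies. T(n) = O(n log n).

Answer: O(n log n)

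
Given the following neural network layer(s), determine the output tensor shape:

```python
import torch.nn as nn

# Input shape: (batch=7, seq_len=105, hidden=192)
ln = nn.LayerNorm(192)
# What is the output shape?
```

Input: (7, 105, 192) -> Output: (7, 105, 192)

Answer: (7, 105, 192)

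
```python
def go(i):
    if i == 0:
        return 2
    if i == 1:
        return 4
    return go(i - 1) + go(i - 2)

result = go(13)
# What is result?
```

Build up from base cases: go(0)=2, go(1)=4, go(2)=6, go(3)=10, go(4)=16, go(5)=26, go(6)=42, ..., go(13)=1220

Answer: 1220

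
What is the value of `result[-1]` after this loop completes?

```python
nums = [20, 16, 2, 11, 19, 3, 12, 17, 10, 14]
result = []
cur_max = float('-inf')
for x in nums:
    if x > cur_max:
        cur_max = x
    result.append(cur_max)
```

Running max ends at 20
`result` takes the values: [] → [20] → [20, 20] → [20, 20, 20] → [20, 20, 20, 20] → [20, 20, 20, 20, 20] → [20, 20, 20, 20, 20, 20] → [20, 20, 20, 20, 20, 20, 20] → [20, 20, 20, 20, 20, 20, 20, 20] → [20, 20, 20, 20, 20, 20, 20, 20, 20] → [20, 20, 20, 20, 20, 20, 20, 20, 20, 20]
So `result[-1]` = 20

Answer: 20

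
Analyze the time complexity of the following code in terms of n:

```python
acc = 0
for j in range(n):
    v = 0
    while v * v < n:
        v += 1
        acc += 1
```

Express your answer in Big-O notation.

Each loop level contributes: n × √n. Multiplying the contributions gives O(n√n).

Answer: O(n√n)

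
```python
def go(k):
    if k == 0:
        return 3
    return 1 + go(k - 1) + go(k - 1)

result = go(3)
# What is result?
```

go(k) = 1 + 2·go(k-1), go(0)=3. Closed form: (3+1)·2^3 - 1 = 31.

Answer: 31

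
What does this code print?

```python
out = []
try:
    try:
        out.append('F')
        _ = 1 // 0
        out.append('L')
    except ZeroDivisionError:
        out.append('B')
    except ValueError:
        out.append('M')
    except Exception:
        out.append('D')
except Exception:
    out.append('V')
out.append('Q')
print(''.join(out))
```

Execution trace: 'F' (inner try body) → 'B' (inner except ZeroDivisionError) → 'Q' (after the try/except). Output: FBQ

Answer: FBQ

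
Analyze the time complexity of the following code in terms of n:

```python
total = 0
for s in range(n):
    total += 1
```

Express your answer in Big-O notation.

Each loop level contributes: n. Multiplying the contributions gives O(n).

Answer: O(n)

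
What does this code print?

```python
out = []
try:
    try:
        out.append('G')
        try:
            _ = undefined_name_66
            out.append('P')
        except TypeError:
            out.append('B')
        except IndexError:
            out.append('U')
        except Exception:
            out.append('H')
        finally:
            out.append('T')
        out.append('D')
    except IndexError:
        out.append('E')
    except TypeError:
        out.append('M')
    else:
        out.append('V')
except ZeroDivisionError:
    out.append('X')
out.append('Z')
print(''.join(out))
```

Execution trace: 'G' (try body) → 'H' (inner except Exception) → 'T' (inner finally) → 'D' (try body, no exception) → 'V' (else) → 'Z' (after the try/except). Output: GHTDVZ

Answer: GHTDVZ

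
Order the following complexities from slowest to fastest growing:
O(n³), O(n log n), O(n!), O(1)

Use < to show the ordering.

Ordered by growth rate: O(1) < O(n log n) < O(n³) < O(n!)

Answer: O(1) < O(n log n) < O(n³) < O(n!)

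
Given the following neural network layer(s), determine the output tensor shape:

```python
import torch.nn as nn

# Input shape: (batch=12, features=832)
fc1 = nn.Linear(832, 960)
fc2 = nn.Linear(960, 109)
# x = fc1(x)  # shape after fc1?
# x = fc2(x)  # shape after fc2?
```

Input: (12, 832) -> after fc1: (12, 960) -> Output: (12, 109)

Answer: (12, 109)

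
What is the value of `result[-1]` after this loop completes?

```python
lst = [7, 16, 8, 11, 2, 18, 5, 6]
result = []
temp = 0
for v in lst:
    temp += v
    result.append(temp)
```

Cumulative sum ends at 73
`result` takes the values: [] → [7] → [7, 23] → [7, 23, 31] → [7, 23, 31, 42] → [7, 23, 31, 42, 44] → [7, 23, 31, 42, 44, 62] → [7, 23, 31, 42, 44, 62, 67] → [7, 23, 31, 42, 44, 62, 67, 73]
So `result[-1]` = 73

Answer: 73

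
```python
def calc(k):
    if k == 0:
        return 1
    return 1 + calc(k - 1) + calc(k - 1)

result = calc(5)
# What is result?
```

calc(k) = 1 + 2·calc(k-1), calc(0)=1. Closed form: (1+1)·2^5 - 1 = 63.

Answer: 63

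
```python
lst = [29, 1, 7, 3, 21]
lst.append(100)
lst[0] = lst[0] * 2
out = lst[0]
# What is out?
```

Trace:
`lst = [29, 1, 7, 3, 21]` → lst = [29, 1, 7, 3, 21]
`lst.append(100)` → lst = [29, 1, 7, 3, 21, 100]
`lst[0] = lst[0] * 2` → lst = [58, 1, 7, 3, 21, 100]
`out = lst[0]` → out = 58
So out = 58

Answer: 58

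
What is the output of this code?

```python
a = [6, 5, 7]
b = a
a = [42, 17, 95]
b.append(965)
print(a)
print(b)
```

Key concept: rebinding vs mutation: a is rebound to a new list, b still points at the original.
Step by step:
`a = [6, 5, 7]` → a = [6, 5, 7]
`b = a` → b = [6, 5, 7] (same object as a)
`a = [42, 17, 95]` → a = [42, 17, 95]
`b.append(965)` → b = [6, 5, 7, 965]
`print(a)` → prints [42, 17, 95]
`print(b)` → prints [6, 5, 7, 965]

Answer:
[42, 17, 95]
[6, 5, 7, 965]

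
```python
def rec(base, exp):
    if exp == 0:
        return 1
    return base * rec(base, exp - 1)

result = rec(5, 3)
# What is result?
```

rec(5, 3) = 5 * 5 * 5 = 125

Answer: 125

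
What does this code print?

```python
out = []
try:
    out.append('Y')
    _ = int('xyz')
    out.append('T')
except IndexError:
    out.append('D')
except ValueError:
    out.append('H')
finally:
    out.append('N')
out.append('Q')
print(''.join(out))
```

Execution trace: 'Y' (try body) → 'H' (except ValueError) → 'N' (finally) → 'Q' (after the try/except). Output: YHNQ

Answer: YHNQ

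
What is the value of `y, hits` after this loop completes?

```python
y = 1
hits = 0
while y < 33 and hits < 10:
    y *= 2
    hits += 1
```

Double until >= 33 or 10 iterations
`y, hits` takes the values: (1, 0) → (2, 0) → (2, 1) → (4, 1) → (4, 2) → (8, 2) → (8, 3) → (16, 3) → (16, 4) → (32, 4) → (32, 5) → (64, 5) → (64, 6)

Answer: 64, 6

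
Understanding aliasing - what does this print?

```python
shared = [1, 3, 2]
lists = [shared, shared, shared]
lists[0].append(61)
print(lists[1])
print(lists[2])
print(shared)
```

Key concept: list of same reference.
Step by step:
`shared = [1, 3, 2]` → shared = [1, 3, 2]
`lists = [shared, shared, shared]` → lists = [[1, 3, 2], [1, 3, 2], [1, 3, 2]]
`lists[0].append(61)` → shared = [1, 3, 2, 61]; lists = [[1, 3, 2, 61], [1, 3, 2, 61], [1, 3, 2, 61]]
`print(lists[1])` → prints [1, 3, 2, 61]
`print(lists[2])` → prints [1, 3, 2, 61]
`print(shared)` → prints [1, 3, 2, 61]

Answer:
[1, 3, 2, 61]
[1, 3, 2, 61]
[1, 3, 2, 61]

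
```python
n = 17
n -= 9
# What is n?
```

Trace:
`n = 17` → n = 17
`n -= 9` → n = 8
So n = 8

Answer: 8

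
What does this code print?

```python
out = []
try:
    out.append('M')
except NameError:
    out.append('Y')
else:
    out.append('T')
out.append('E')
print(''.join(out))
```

Execution trace: 'M' (try body, no exception) → 'T' (else) → 'E' (after the try/except). Output: MTE

Answer: MTE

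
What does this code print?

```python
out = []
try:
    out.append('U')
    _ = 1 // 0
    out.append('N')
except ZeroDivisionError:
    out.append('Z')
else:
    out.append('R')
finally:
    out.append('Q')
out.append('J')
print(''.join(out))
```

Execution trace: 'U' (try body) → 'Z' (except ZeroDivisionError) → 'Q' (finally) → 'J' (after the try/except). Output: UZQJ

Answer: UZQJ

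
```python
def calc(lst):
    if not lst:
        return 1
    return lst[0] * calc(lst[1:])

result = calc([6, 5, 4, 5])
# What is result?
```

Product over [6, 5, 4, 5] = 6 * 5 * 4 * 5 = 600

Answer: 600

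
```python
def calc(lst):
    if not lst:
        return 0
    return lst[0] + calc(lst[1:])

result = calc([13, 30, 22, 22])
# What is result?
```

13 + 30 + 22 + 22 + 0 = 87

Answer: 87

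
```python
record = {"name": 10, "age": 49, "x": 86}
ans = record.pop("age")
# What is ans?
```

Trace:
`record = {"name": 10, "age": 49, "x": 86}` → record = {'name': 10, 'age': 49, 'x': 86}
`ans = record.pop("age")` → record = {'name': 10, 'x': 86}; ans = 49
So ans = 49

Answer: 49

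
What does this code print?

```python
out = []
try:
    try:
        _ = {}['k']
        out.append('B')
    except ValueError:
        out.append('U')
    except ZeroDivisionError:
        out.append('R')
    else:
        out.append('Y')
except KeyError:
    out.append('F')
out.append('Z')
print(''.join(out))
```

Execution trace: 'F' (outer except KeyError) → 'Z' (after the try/except). Output: FZ

Answer: FZ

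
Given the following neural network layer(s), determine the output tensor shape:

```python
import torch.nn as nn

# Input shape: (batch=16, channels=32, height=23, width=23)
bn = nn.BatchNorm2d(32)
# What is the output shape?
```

Input: (16, 32, 23, 23) -> Output: (16, 32, 23, 23)

Answer: (16, 32, 23, 23)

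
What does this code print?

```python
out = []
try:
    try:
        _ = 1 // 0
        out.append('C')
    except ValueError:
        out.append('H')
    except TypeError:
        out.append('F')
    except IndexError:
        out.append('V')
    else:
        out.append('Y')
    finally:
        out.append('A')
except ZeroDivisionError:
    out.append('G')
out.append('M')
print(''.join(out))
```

Execution trace: 'A' (finally) → 'G' (outer except ZeroDivisionError) → 'M' (after the try/except). Output: AGM

Answer: AGM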